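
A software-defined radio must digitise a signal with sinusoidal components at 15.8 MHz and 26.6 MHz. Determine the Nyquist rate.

53.2 MHz

Highest-frequency component: 26.6 MHz.
Nyquist rate = 2 × 26.6 MHz = 53.2 MHz.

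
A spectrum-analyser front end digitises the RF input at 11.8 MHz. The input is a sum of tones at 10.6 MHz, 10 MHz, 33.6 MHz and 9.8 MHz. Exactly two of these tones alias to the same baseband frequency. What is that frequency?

1.8 MHz

fs/2 = 5.9 MHz.
10.6 MHz > fs/2 = 5.9 MHz, folds to fs − 10.6 MHz = 1.2 MHz.
10 MHz > fs/2 = 5.9 MHz, folds to fs − 10 MHz = 1.8 MHz.
33.6 MHz mod fs = 10 MHz.
10 MHz > fs/2 = 5.9 MHz, folds to fs − 10 MHz = 1.8 MHz.
9.8 MHz > fs/2 = 5.9 MHz, folds to fs − 9.8 MHz = 2 MHz.
10 MHz and 33.6 MHz both map to 1.8 MHz.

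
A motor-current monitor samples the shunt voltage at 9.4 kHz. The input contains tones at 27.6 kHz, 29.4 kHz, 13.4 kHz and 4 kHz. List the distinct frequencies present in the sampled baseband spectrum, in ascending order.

0.6 kHz, 1.2 kHz, 4 kHz

fs/2 = 4.7 kHz.
27.6 kHz mod fs = 8.8 kHz.
8.8 kHz > fs/2 = 4.7 kHz, folds to fs − 8.8 kHz = 0.6 kHz.
29.4 kHz mod fs = 1.2 kHz.
1.2 kHz ≤ fs/2 = 4.7 kHz, appears at 1.2 kHz.
13.4 kHz mod fs = 4 kHz.
4 kHz ≤ fs/2 = 4.7 kHz, appears at 4 kHz.
4 kHz ≤ fs/2 = 4.7 kHz, passes unchanged.
Distinct values: {0.6 kHz, 1.2 kHz, 4 kHz}.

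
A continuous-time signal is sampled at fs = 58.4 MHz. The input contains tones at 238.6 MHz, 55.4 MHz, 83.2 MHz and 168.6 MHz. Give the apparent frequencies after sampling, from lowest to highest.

fs/2 = 29.2 MHz.
238.6 MHz mod fs = 5 MHz.
5 MHz ≤ fs/2 = 29.2 MHz, appears at 5 MHz.
55.4 MHz > fs/2 = 29.2 MHz, folds to fs − 55.4 MHz = 3 MHz.
83.2 MHz mod fs = 24.8 MHz.
24.8 MHz ≤ fs/2 = 29.2 MHz, appears at 24.8 MHz.
168.6 MHz mod fs = 51.8 MHz.
51.8 MHz > fs/2 = 29.2 MHz, folds to fs − 51.8 MHz = 6.6 MHz.
Distinct values: {3 MHz, 5 MHz, 6.6 MHz, 24.8 MHz}.

3 MHz, 5 MHz, 6.6 MHz, 24.8 MHz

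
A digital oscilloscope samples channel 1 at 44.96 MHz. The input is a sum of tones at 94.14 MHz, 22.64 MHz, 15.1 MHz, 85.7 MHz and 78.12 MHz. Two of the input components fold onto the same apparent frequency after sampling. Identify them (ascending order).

fs/2 = 22.48 MHz.
94.14 MHz mod fs = 4.22 MHz.
4.22 MHz ≤ fs/2 = 22.48 MHz, appears at 4.22 MHz.
22.64 MHz > fs/2 = 22.48 MHz, folds to fs − 22.64 MHz = 22.32 MHz.
15.1 MHz ≤ fs/2 = 22.48 MHz, passes unchanged.
85.7 MHz mod fs = 40.74 MHz.
40.74 MHz > fs/2 = 22.48 MHz, folds to fs − 40.74 MHz = 4.22 MHz.
78.12 MHz mod fs = 33.16 MHz.
33.16 MHz > fs/2 = 22.48 MHz, folds to fs − 33.16 MHz = 11.8 MHz.
85.7 MHz and 94.14 MHz both map to 4.22 MHz.

85.7 MHz, 94.14 MHz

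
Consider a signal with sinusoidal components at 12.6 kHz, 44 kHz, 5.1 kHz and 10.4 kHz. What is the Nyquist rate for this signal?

88 kHz

Highest-frequency component: 44 kHz.
Nyquist rate = 2 × 44 kHz = 88 kHz.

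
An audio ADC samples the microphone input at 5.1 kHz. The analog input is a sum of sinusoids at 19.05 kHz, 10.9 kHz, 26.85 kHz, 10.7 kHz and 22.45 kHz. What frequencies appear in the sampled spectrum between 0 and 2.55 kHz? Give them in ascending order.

fs/2 = 2.55 kHz.
19.05 kHz mod fs = 3.75 kHz.
3.75 kHz > fs/2 = 2.55 kHz, folds to fs − 3.75 kHz = 1.35 kHz.
10.9 kHz mod fs = 0.7 kHz.
0.7 kHz ≤ fs/2 = 2.55 kHz, appears at 0.7 kHz.
26.85 kHz mod fs = 1.35 kHz.
1.35 kHz ≤ fs/2 = 2.55 kHz, appears at 1.35 kHz.
10.7 kHz mod fs = 0.5 kHz.
0.5 kHz ≤ fs/2 = 2.55 kHz, appears at 0.5 kHz.
22.45 kHz mod fs = 2.05 kHz.
2.05 kHz ≤ fs/2 = 2.55 kHz, appears at 2.05 kHz.
Distinct values: {0.5 kHz, 0.7 kHz, 1.35 kHz, 2.05 kHz}.

0.5 kHz, 0.7 kHz, 1.35 kHz, 2.05 kHz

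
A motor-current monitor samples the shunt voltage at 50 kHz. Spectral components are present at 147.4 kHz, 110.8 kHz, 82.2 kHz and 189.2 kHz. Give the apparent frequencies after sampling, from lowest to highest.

2.6 kHz, 10.8 kHz, 17.8 kHz

fs/2 = 25 kHz.
147.4 kHz mod fs = 47.4 kHz.
47.4 kHz > fs/2 = 25 kHz, folds to fs − 47.4 kHz = 2.6 kHz.
110.8 kHz mod fs = 10.8 kHz.
10.8 kHz ≤ fs/2 = 25 kHz, appears at 10.8 kHz.
82.2 kHz mod fs = 32.2 kHz.
32.2 kHz > fs/2 = 25 kHz, folds to fs − 32.2 kHz = 17.8 kHz.
189.2 kHz mod fs = 39.2 kHz.
39.2 kHz > fs/2 = 25 kHz, folds to fs − 39.2 kHz = 10.8 kHz.
Distinct values: {2.6 kHz, 10.8 kHz, 17.8 kHz}.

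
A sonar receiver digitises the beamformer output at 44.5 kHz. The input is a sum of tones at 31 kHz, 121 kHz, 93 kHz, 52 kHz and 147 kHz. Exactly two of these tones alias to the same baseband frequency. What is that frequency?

fs/2 = 22.25 kHz.
31 kHz > fs/2 = 22.25 kHz, folds to fs − 31 kHz = 13.5 kHz.
121 kHz mod fs = 32 kHz.
32 kHz > fs/2 = 22.25 kHz, folds to fs − 32 kHz = 12.5 kHz.
93 kHz mod fs = 4 kHz.
4 kHz ≤ fs/2 = 22.25 kHz, appears at 4 kHz.
52 kHz mod fs = 7.5 kHz.
7.5 kHz ≤ fs/2 = 22.25 kHz, appears at 7.5 kHz.
147 kHz mod fs = 13.5 kHz.
13.5 kHz ≤ fs/2 = 22.25 kHz, appears at 13.5 kHz.
31 kHz and 147 kHz both map to 13.5 kHz.

13.5 kHz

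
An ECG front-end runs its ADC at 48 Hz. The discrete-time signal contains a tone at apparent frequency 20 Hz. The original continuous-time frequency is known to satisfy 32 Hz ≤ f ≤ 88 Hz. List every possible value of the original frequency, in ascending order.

Frequencies that alias to 20 Hz are k·fs ± 20 Hz for integer k ≥ 0.
k=0: 20 Hz.
k=1: 28 Hz, 68 Hz.
k=2: 76 Hz, 116 Hz.
k=3: 124 Hz, 164 Hz.
Within [32 Hz, 88 Hz]: 68 Hz, 76 Hz.

68 Hz, 76 Hz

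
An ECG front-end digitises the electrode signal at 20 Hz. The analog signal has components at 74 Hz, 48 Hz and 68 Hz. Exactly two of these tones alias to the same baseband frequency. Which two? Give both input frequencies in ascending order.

48 Hz, 68 Hz

fs/2 = 10 Hz.
74 Hz mod fs = 14 Hz.
14 Hz > fs/2 = 10 Hz, folds to fs − 14 Hz = 6 Hz.
48 Hz mod fs = 8 Hz.
8 Hz ≤ fs/2 = 10 Hz, appears at 8 Hz.
68 Hz mod fs = 8 Hz.
8 Hz ≤ fs/2 = 10 Hz, appears at 8 Hz.
48 Hz and 68 Hz both map to 8 Hz.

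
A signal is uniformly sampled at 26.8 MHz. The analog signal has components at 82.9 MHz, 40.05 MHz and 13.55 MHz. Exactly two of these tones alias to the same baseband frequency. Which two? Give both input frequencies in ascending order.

13.55 MHz, 40.05 MHz

fs/2 = 13.4 MHz.
82.9 MHz mod fs = 2.5 MHz.
2.5 MHz ≤ fs/2 = 13.4 MHz, appears at 2.5 MHz.
40.05 MHz mod fs = 13.25 MHz.
13.25 MHz ≤ fs/2 = 13.4 MHz, appears at 13.25 MHz.
13.55 MHz > fs/2 = 13.4 MHz, folds to fs − 13.55 MHz = 13.25 MHz.
13.55 MHz and 40.05 MHz both map to 13.25 MHz.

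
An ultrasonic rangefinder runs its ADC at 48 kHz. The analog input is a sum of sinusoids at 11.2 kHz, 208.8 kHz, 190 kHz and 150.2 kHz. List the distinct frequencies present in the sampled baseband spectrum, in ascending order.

2 kHz, 6.2 kHz, 11.2 kHz, 16.8 kHz

fs/2 = 24 kHz.
11.2 kHz ≤ fs/2 = 24 kHz, passes unchanged.
208.8 kHz mod fs = 16.8 kHz.
16.8 kHz ≤ fs/2 = 24 kHz, appears at 16.8 kHz.
190 kHz mod fs = 46 kHz.
46 kHz > fs/2 = 24 kHz, folds to fs − 46 kHz = 2 kHz.
150.2 kHz mod fs = 6.2 kHz.
6.2 kHz ≤ fs/2 = 24 kHz, appears at 6.2 kHz.
Distinct values: {2 kHz, 6.2 kHz, 11.2 kHz, 16.8 kHz}.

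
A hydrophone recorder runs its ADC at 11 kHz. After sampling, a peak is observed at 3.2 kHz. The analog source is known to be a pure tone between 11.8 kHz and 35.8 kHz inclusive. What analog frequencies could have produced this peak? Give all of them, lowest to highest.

Frequencies that alias to 3.2 kHz are k·fs ± 3.2 kHz for integer k ≥ 0.
k=0: 3.2 kHz.
k=1: 7.8 kHz, 14.2 kHz.
k=2: 18.8 kHz, 25.2 kHz.
k=3: 29.8 kHz, 36.2 kHz.
k=4: 40.8 kHz, 47.2 kHz.
Within [11.8 kHz, 35.8 kHz]: 14.2 kHz, 18.8 kHz, 25.2 kHz, 29.8 kHz.

14.2 kHz, 18.8 kHz, 25.2 kHz, 29.8 kHz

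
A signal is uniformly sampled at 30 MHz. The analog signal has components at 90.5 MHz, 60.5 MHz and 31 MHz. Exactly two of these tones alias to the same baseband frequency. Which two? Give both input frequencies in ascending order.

60.5 MHz, 90.5 MHz

fs/2 = 15 MHz.
90.5 MHz mod fs = 0.5 MHz.
0.5 MHz ≤ fs/2 = 15 MHz, appears at 0.5 MHz.
60.5 MHz mod fs = 0.5 MHz.
0.5 MHz ≤ fs/2 = 15 MHz, appears at 0.5 MHz.
31 MHz mod fs = 1 MHz.
1 MHz ≤ fs/2 = 15 MHz, appears at 1 MHz.
60.5 MHz and 90.5 MHz both map to 0.5 MHz.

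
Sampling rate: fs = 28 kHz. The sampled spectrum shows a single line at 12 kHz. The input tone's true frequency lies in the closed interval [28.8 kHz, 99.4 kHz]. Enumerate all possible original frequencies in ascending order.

Frequencies that alias to 12 kHz are k·fs ± 12 kHz for integer k ≥ 0.
k=0: 12 kHz.
k=1: 16 kHz, 40 kHz.
k=2: 44 kHz, 68 kHz.
k=3: 72 kHz, 96 kHz.
k=4: 100 kHz, 124 kHz.
Within [28.8 kHz, 99.4 kHz]: 40 kHz, 44 kHz, 68 kHz, 72 kHz, 96 kHz.

40 kHz, 44 kHz, 68 kHz, 72 kHz, 96 kHz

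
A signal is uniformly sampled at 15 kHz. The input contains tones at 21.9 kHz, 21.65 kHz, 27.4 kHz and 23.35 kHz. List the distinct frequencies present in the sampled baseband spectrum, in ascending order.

fs/2 = 7.5 kHz.
21.9 kHz mod fs = 6.9 kHz.
6.9 kHz ≤ fs/2 = 7.5 kHz, appears at 6.9 kHz.
21.65 kHz mod fs = 6.65 kHz.
6.65 kHz ≤ fs/2 = 7.5 kHz, appears at 6.65 kHz.
27.4 kHz mod fs = 12.4 kHz.
12.4 kHz > fs/2 = 7.5 kHz, folds to fs − 12.4 kHz = 2.6 kHz.
23.35 kHz mod fs = 8.35 kHz.
8.35 kHz > fs/2 = 7.5 kHz, folds to fs − 8.35 kHz = 6.65 kHz.
Distinct values: {2.6 kHz, 6.65 kHz, 6.9 kHz}.

2.6 kHz, 6.65 kHz, 6.9 kHz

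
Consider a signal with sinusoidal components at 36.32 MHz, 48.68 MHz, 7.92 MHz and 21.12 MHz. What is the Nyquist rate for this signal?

Highest-frequency component: 48.68 MHz.
Nyquist rate = 2 × 48.68 MHz = 97.36 MHz.

97.36 MHz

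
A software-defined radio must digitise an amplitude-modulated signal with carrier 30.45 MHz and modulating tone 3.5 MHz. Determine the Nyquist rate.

67.9 MHz

AM sidebands sit at fc ± fm = 26.95 MHz and 33.95 MHz.
Highest-frequency component: 33.95 MHz.
Nyquist rate = 2 × 33.95 MHz = 67.9 MHz.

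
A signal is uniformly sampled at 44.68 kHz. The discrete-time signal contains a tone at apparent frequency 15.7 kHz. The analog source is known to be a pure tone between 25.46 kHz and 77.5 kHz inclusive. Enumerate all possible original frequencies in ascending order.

28.98 kHz, 60.38 kHz, 73.66 kHz

Frequencies that alias to 15.7 kHz are k·fs ± 15.7 kHz for integer k ≥ 0.
k=0: 15.7 kHz.
k=1: 28.98 kHz, 60.38 kHz.
k=2: 73.66 kHz, 105.06 kHz.
k=3: 118.34 kHz, 149.74 kHz.
Within [25.46 kHz, 77.5 kHz]: 28.98 kHz, 60.38 kHz, 73.66 kHz.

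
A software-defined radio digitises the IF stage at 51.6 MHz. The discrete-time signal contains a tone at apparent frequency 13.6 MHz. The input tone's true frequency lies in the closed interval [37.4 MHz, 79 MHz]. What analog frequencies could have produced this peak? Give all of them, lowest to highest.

38 MHz, 65.2 MHz

Frequencies that alias to 13.6 MHz are k·fs ± 13.6 MHz for integer k ≥ 0.
k=0: 13.6 MHz.
k=1: 38 MHz, 65.2 MHz.
k=2: 89.6 MHz, 116.8 MHz.
Within [37.4 MHz, 79 MHz]: 38 MHz, 65.2 MHz.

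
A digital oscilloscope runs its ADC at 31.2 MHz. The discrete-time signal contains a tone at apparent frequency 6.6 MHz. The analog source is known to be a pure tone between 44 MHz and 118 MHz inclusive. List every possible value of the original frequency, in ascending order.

Frequencies that alias to 6.6 MHz are k·fs ± 6.6 MHz for integer k ≥ 0.
k=0: 6.6 MHz.
k=1: 24.6 MHz, 37.8 MHz.
k=2: 55.8 MHz, 69 MHz.
k=3: 87 MHz, 100.2 MHz.
k=4: 118.2 MHz, 131.4 MHz.
Within [44 MHz, 118 MHz]: 55.8 MHz, 69 MHz, 87 MHz, 100.2 MHz.

55.8 MHz, 69 MHz, 87 MHz, 100.2 MHz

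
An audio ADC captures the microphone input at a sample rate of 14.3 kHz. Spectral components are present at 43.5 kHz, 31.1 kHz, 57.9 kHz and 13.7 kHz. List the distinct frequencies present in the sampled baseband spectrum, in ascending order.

0.6 kHz, 0.7 kHz, 2.5 kHz

fs/2 = 7.15 kHz.
43.5 kHz mod fs = 0.6 kHz.
0.6 kHz ≤ fs/2 = 7.15 kHz, appears at 0.6 kHz.
31.1 kHz mod fs = 2.5 kHz.
2.5 kHz ≤ fs/2 = 7.15 kHz, appears at 2.5 kHz.
57.9 kHz mod fs = 0.7 kHz.
0.7 kHz ≤ fs/2 = 7.15 kHz, appears at 0.7 kHz.
13.7 kHz > fs/2 = 7.15 kHz, folds to fs − 13.7 kHz = 0.6 kHz.
Distinct values: {0.6 kHz, 0.7 kHz, 2.5 kHz}.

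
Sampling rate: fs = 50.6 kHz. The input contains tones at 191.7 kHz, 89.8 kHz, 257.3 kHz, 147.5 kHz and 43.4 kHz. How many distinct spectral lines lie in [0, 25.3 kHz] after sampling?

fs/2 = 25.3 kHz.
191.7 kHz mod fs = 39.9 kHz.
39.9 kHz > fs/2 = 25.3 kHz, folds to fs − 39.9 kHz = 10.7 kHz.
89.8 kHz mod fs = 39.2 kHz.
39.2 kHz > fs/2 = 25.3 kHz, folds to fs − 39.2 kHz = 11.4 kHz.
257.3 kHz mod fs = 4.3 kHz.
4.3 kHz ≤ fs/2 = 25.3 kHz, appears at 4.3 kHz.
147.5 kHz mod fs = 46.3 kHz.
46.3 kHz > fs/2 = 25.3 kHz, folds to fs − 46.3 kHz = 4.3 kHz.
43.4 kHz > fs/2 = 25.3 kHz, folds to fs − 43.4 kHz = 7.2 kHz.
Distinct values: {4.3 kHz, 7.2 kHz, 10.7 kHz, 11.4 kHz} → 4.

4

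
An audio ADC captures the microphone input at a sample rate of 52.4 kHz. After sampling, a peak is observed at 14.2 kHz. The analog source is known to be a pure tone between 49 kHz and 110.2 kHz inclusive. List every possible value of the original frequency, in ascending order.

66.6 kHz, 90.6 kHz

Frequencies that alias to 14.2 kHz are k·fs ± 14.2 kHz for integer k ≥ 0.
k=0: 14.2 kHz.
k=1: 38.2 kHz, 66.6 kHz.
k=2: 90.6 kHz, 119 kHz.
k=3: 143 kHz, 171.4 kHz.
Within [49 kHz, 110.2 kHz]: 66.6 kHz, 90.6 kHz.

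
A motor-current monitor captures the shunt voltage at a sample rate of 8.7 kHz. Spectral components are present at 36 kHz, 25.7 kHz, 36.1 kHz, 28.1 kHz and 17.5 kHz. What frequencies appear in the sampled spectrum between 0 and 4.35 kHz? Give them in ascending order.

fs/2 = 4.35 kHz.
36 kHz mod fs = 1.2 kHz.
1.2 kHz ≤ fs/2 = 4.35 kHz, appears at 1.2 kHz.
25.7 kHz mod fs = 8.3 kHz.
8.3 kHz > fs/2 = 4.35 kHz, folds to fs − 8.3 kHz = 0.4 kHz.
36.1 kHz mod fs = 1.3 kHz.
1.3 kHz ≤ fs/2 = 4.35 kHz, appears at 1.3 kHz.
28.1 kHz mod fs = 2 kHz.
2 kHz ≤ fs/2 = 4.35 kHz, appears at 2 kHz.
17.5 kHz mod fs = 0.1 kHz.
0.1 kHz ≤ fs/2 = 4.35 kHz, appears at 0.1 kHz.
Distinct values: {0.1 kHz, 0.4 kHz, 1.2 kHz, 1.3 kHz, 2 kHz}.

0.1 kHz, 0.4 kHz, 1.2 kHz, 1.3 kHz, 2 kHz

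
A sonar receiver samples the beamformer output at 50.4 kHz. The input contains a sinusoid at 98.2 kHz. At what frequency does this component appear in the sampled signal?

98.2 kHz mod fs = 47.8 kHz.
47.8 kHz > fs/2 = 25.2 kHz, folds to fs − 47.8 kHz = 2.6 kHz.

2.6 kHz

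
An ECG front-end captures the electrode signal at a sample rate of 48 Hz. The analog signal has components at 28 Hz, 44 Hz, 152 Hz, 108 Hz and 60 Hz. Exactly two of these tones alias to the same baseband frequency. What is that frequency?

fs/2 = 24 Hz.
28 Hz > fs/2 = 24 Hz, folds to fs − 28 Hz = 20 Hz.
44 Hz > fs/2 = 24 Hz, folds to fs − 44 Hz = 4 Hz.
152 Hz mod fs = 8 Hz.
8 Hz ≤ fs/2 = 24 Hz, appears at 8 Hz.
108 Hz mod fs = 12 Hz.
12 Hz ≤ fs/2 = 24 Hz, appears at 12 Hz.
60 Hz mod fs = 12 Hz.
12 Hz ≤ fs/2 = 24 Hz, appears at 12 Hz.
60 Hz and 108 Hz both map to 12 Hz.

12 Hz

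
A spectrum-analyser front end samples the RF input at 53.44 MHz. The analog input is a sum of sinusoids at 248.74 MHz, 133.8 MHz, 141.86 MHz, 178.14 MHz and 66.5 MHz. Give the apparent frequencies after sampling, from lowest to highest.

13.06 MHz, 17.82 MHz, 18.46 MHz, 26.52 MHz

fs/2 = 26.72 MHz.
248.74 MHz mod fs = 34.98 MHz.
34.98 MHz > fs/2 = 26.72 MHz, folds to fs − 34.98 MHz = 18.46 MHz.
133.8 MHz mod fs = 26.92 MHz.
26.92 MHz > fs/2 = 26.72 MHz, folds to fs − 26.92 MHz = 26.52 MHz.
141.86 MHz mod fs = 34.98 MHz.
34.98 MHz > fs/2 = 26.72 MHz, folds to fs − 34.98 MHz = 18.46 MHz.
178.14 MHz mod fs = 17.82 MHz.
17.82 MHz ≤ fs/2 = 26.72 MHz, appears at 17.82 MHz.
66.5 MHz mod fs = 13.06 MHz.
13.06 MHz ≤ fs/2 = 26.72 MHz, appears at 13.06 MHz.
Distinct values: {13.06 MHz, 17.82 MHz, 18.46 MHz, 26.52 MHz}.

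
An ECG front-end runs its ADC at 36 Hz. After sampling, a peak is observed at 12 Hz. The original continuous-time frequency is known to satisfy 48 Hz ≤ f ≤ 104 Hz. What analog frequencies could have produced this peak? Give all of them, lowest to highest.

48 Hz, 60 Hz, 84 Hz, 96 Hz

Frequencies that alias to 12 Hz are k·fs ± 12 Hz for integer k ≥ 0.
k=0: 12 Hz.
k=1: 24 Hz, 48 Hz.
k=2: 60 Hz, 84 Hz.
k=3: 96 Hz, 120 Hz.
k=4: 132 Hz, 156 Hz.
Within [48 Hz, 104 Hz]: 48 Hz, 60 Hz, 84 Hz, 96 Hz.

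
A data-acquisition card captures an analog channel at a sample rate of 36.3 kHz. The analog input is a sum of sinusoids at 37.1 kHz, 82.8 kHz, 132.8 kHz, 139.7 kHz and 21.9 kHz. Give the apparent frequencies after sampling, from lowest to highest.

0.8 kHz, 5.5 kHz, 10.2 kHz, 12.4 kHz, 14.4 kHz

fs/2 = 18.15 kHz.
37.1 kHz mod fs = 0.8 kHz.
0.8 kHz ≤ fs/2 = 18.15 kHz, appears at 0.8 kHz.
82.8 kHz mod fs = 10.2 kHz.
10.2 kHz ≤ fs/2 = 18.15 kHz, appears at 10.2 kHz.
132.8 kHz mod fs = 23.9 kHz.
23.9 kHz > fs/2 = 18.15 kHz, folds to fs − 23.9 kHz = 12.4 kHz.
139.7 kHz mod fs = 30.8 kHz.
30.8 kHz > fs/2 = 18.15 kHz, folds to fs − 30.8 kHz = 5.5 kHz.
21.9 kHz > fs/2 = 18.15 kHz, folds to fs − 21.9 kHz = 14.4 kHz.
Distinct values: {0.8 kHz, 5.5 kHz, 10.2 kHz, 12.4 kHz, 14.4 kHz}.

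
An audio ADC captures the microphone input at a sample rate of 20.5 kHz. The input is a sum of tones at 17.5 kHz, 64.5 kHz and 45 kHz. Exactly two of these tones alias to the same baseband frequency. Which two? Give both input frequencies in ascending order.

fs/2 = 10.25 kHz.
17.5 kHz > fs/2 = 10.25 kHz, folds to fs − 17.5 kHz = 3 kHz.
64.5 kHz mod fs = 3 kHz.
3 kHz ≤ fs/2 = 10.25 kHz, appears at 3 kHz.
45 kHz mod fs = 4 kHz.
4 kHz ≤ fs/2 = 10.25 kHz, appears at 4 kHz.
17.5 kHz and 64.5 kHz both map to 3 kHz.

17.5 kHz, 64.5 kHz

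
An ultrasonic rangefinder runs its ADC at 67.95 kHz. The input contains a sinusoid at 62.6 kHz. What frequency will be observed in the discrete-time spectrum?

5.35 kHz

62.6 kHz > fs/2 = 33.975 kHz, folds to fs − 62.6 kHz = 5.35 kHz.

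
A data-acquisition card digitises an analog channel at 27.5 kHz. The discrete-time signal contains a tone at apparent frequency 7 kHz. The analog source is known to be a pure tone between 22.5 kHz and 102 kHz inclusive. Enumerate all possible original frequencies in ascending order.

Frequencies that alias to 7 kHz are k·fs ± 7 kHz for integer k ≥ 0.
k=0: 7 kHz.
k=1: 20.5 kHz, 34.5 kHz.
k=2: 48 kHz, 62 kHz.
k=3: 75.5 kHz, 89.5 kHz.
k=4: 103 kHz, 117 kHz.
Within [22.5 kHz, 102 kHz]: 34.5 kHz, 48 kHz, 62 kHz, 75.5 kHz, 89.5 kHz.

34.5 kHz, 48 kHz, 62 kHz, 75.5 kHz, 89.5 kHz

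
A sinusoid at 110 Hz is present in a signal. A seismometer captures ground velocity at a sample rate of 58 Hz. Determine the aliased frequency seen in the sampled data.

6 Hz

110 Hz mod fs = 52 Hz.
52 Hz > fs/2 = 29 Hz, folds to fs − 52 Hz = 6 Hz.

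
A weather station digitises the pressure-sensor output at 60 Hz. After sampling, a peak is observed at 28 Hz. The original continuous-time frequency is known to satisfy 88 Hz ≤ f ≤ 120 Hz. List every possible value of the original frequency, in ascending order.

88 Hz, 92 Hz

Frequencies that alias to 28 Hz are k·fs ± 28 Hz for integer k ≥ 0.
k=0: 28 Hz.
k=1: 32 Hz, 88 Hz.
k=2: 92 Hz, 148 Hz.
k=3: 152 Hz, 208 Hz.
Within [88 Hz, 120 Hz]: 88 Hz, 92 Hz.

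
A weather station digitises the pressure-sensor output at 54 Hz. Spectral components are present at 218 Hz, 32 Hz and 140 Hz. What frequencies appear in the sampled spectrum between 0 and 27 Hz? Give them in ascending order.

fs/2 = 27 Hz.
218 Hz mod fs = 2 Hz.
2 Hz ≤ fs/2 = 27 Hz, appears at 2 Hz.
32 Hz > fs/2 = 27 Hz, folds to fs − 32 Hz = 22 Hz.
140 Hz mod fs = 32 Hz.
32 Hz > fs/2 = 27 Hz, folds to fs − 32 Hz = 22 Hz.
Distinct values: {2 Hz, 22 Hz}.

2 Hz, 22 Hz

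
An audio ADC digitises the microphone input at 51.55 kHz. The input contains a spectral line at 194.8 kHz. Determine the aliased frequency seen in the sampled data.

194.8 kHz mod fs = 40.15 kHz.
40.15 kHz > fs/2 = 25.775 kHz, folds to fs − 40.15 kHz = 11.4 kHz.

11.4 kHz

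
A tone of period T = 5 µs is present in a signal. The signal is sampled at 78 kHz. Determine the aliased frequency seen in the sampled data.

T = 5 µs → f = 1/T = 200 kHz.
200 kHz mod fs = 44 kHz.
44 kHz > fs/2 = 39 kHz, folds to fs − 44 kHz = 34 kHz.

34 kHz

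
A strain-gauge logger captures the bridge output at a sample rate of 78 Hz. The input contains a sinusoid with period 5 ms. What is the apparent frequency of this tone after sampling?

T = 5 ms → f = 1/T = 200 Hz.
200 Hz mod fs = 44 Hz.
44 Hz > fs/2 = 39 Hz, folds to fs − 44 Hz = 34 Hz.

34 Hz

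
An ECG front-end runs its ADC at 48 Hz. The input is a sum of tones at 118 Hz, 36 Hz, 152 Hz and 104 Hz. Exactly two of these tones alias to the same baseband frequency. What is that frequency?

fs/2 = 24 Hz.
118 Hz mod fs = 22 Hz.
22 Hz ≤ fs/2 = 24 Hz, appears at 22 Hz.
36 Hz > fs/2 = 24 Hz, folds to fs − 36 Hz = 12 Hz.
152 Hz mod fs = 8 Hz.
8 Hz ≤ fs/2 = 24 Hz, appears at 8 Hz.
104 Hz mod fs = 8 Hz.
8 Hz ≤ fs/2 = 24 Hz, appears at 8 Hz.
104 Hz and 152 Hz both map to 8 Hz.

8 Hz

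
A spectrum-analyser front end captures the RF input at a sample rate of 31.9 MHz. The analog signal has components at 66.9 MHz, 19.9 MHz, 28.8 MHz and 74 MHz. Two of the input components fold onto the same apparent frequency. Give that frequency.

3.1 MHz

fs/2 = 15.95 MHz.
66.9 MHz mod fs = 3.1 MHz.
3.1 MHz ≤ fs/2 = 15.95 MHz, appears at 3.1 MHz.
19.9 MHz > fs/2 = 15.95 MHz, folds to fs − 19.9 MHz = 12 MHz.
28.8 MHz > fs/2 = 15.95 MHz, folds to fs − 28.8 MHz = 3.1 MHz.
74 MHz mod fs = 10.2 MHz.
10.2 MHz ≤ fs/2 = 15.95 MHz, appears at 10.2 MHz.
28.8 MHz and 66.9 MHz both map to 3.1 MHz.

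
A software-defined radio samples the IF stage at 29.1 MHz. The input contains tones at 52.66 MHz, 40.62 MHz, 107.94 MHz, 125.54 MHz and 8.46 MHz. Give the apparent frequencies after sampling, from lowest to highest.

5.54 MHz, 8.46 MHz, 9.14 MHz, 11.52 MHz

fs/2 = 14.55 MHz.
52.66 MHz mod fs = 23.56 MHz.
23.56 MHz > fs/2 = 14.55 MHz, folds to fs − 23.56 MHz = 5.54 MHz.
40.62 MHz mod fs = 11.52 MHz.
11.52 MHz ≤ fs/2 = 14.55 MHz, appears at 11.52 MHz.
107.94 MHz mod fs = 20.64 MHz.
20.64 MHz > fs/2 = 14.55 MHz, folds to fs − 20.64 MHz = 8.46 MHz.
125.54 MHz mod fs = 9.14 MHz.
9.14 MHz ≤ fs/2 = 14.55 MHz, appears at 9.14 MHz.
8.46 MHz ≤ fs/2 = 14.55 MHz, passes unchanged.
Distinct values: {5.54 MHz, 8.46 MHz, 9.14 MHz, 11.52 MHz}.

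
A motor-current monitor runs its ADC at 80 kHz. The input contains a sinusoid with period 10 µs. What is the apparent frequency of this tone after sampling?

T = 10 µs → f = 1/T = 100 kHz.
100 kHz mod fs = 20 kHz.
20 kHz ≤ fs/2 = 40 kHz, appears at 20 kHz.

20 kHz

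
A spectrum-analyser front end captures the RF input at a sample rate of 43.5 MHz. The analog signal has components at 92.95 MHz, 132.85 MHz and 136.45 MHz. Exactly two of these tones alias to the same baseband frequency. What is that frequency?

fs/2 = 21.75 MHz.
92.95 MHz mod fs = 5.95 MHz.
5.95 MHz ≤ fs/2 = 21.75 MHz, appears at 5.95 MHz.
132.85 MHz mod fs = 2.35 MHz.
2.35 MHz ≤ fs/2 = 21.75 MHz, appears at 2.35 MHz.
136.45 MHz mod fs = 5.95 MHz.
5.95 MHz ≤ fs/2 = 21.75 MHz, appears at 5.95 MHz.
92.95 MHz and 136.45 MHz both map to 5.95 MHz.

5.95 MHz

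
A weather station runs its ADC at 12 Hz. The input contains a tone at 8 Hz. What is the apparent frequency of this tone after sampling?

8 Hz > fs/2 = 6 Hz, folds to fs − 8 Hz = 4 Hz.

4 Hz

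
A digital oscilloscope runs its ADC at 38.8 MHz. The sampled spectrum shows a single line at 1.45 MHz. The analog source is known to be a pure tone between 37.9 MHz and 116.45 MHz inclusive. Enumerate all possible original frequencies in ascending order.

Frequencies that alias to 1.45 MHz are k·fs ± 1.45 MHz for integer k ≥ 0.
k=0: 1.45 MHz.
k=1: 37.35 MHz, 40.25 MHz.
k=2: 76.15 MHz, 79.05 MHz.
k=3: 114.95 MHz, 117.85 MHz.
k=4: 153.75 MHz, 156.65 MHz.
Within [37.9 MHz, 116.45 MHz]: 40.25 MHz, 76.15 MHz, 79.05 MHz, 114.95 MHz.

40.25 MHz, 76.15 MHz, 79.05 MHz, 114.95 MHz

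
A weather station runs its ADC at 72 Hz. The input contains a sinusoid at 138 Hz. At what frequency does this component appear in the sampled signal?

6 Hz

138 Hz mod fs = 66 Hz.
66 Hz > fs/2 = 36 Hz, folds to fs − 66 Hz = 6 Hz.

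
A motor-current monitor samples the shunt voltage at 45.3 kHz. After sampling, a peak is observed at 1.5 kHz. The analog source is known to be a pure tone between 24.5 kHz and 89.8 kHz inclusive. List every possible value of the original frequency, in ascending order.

Frequencies that alias to 1.5 kHz are k·fs ± 1.5 kHz for integer k ≥ 0.
k=0: 1.5 kHz.
k=1: 43.8 kHz, 46.8 kHz.
k=2: 89.1 kHz, 92.1 kHz.
k=3: 134.4 kHz, 137.4 kHz.
Within [24.5 kHz, 89.8 kHz]: 43.8 kHz, 46.8 kHz, 89.1 kHz.

43.8 kHz, 46.8 kHz, 89.1 kHz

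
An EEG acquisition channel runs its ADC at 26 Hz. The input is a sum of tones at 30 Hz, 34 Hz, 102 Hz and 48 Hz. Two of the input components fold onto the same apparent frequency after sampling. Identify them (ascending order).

30 Hz, 48 Hz

fs/2 = 13 Hz.
30 Hz mod fs = 4 Hz.
4 Hz ≤ fs/2 = 13 Hz, appears at 4 Hz.
34 Hz mod fs = 8 Hz.
8 Hz ≤ fs/2 = 13 Hz, appears at 8 Hz.
102 Hz mod fs = 24 Hz.
24 Hz > fs/2 = 13 Hz, folds to fs − 24 Hz = 2 Hz.
48 Hz mod fs = 22 Hz.
22 Hz > fs/2 = 13 Hz, folds to fs − 22 Hz = 4 Hz.
30 Hz and 48 Hz both map to 4 Hz.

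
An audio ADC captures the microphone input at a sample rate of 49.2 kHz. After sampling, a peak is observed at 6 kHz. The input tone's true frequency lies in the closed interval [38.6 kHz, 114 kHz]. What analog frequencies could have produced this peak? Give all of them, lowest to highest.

43.2 kHz, 55.2 kHz, 92.4 kHz, 104.4 kHz

Frequencies that alias to 6 kHz are k·fs ± 6 kHz for integer k ≥ 0.
k=0: 6 kHz.
k=1: 43.2 kHz, 55.2 kHz.
k=2: 92.4 kHz, 104.4 kHz.
k=3: 141.6 kHz, 153.6 kHz.
Within [38.6 kHz, 114 kHz]: 43.2 kHz, 55.2 kHz, 92.4 kHz, 104.4 kHz.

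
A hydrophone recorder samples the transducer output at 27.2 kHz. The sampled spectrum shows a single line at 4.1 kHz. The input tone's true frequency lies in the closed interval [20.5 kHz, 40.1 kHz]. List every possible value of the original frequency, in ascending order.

Frequencies that alias to 4.1 kHz are k·fs ± 4.1 kHz for integer k ≥ 0.
k=0: 4.1 kHz.
k=1: 23.1 kHz, 31.3 kHz.
k=2: 50.3 kHz, 58.5 kHz.
Within [20.5 kHz, 40.1 kHz]: 23.1 kHz, 31.3 kHz.

23.1 kHz, 31.3 kHz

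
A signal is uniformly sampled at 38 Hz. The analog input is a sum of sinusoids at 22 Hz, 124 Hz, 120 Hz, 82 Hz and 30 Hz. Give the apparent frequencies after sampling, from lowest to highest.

fs/2 = 19 Hz.
22 Hz > fs/2 = 19 Hz, folds to fs − 22 Hz = 16 Hz.
124 Hz mod fs = 10 Hz.
10 Hz ≤ fs/2 = 19 Hz, appears at 10 Hz.
120 Hz mod fs = 6 Hz.
6 Hz ≤ fs/2 = 19 Hz, appears at 6 Hz.
82 Hz mod fs = 6 Hz.
6 Hz ≤ fs/2 = 19 Hz, appears at 6 Hz.
30 Hz > fs/2 = 19 Hz, folds to fs − 30 Hz = 8 Hz.
Distinct values: {6 Hz, 8 Hz, 10 Hz, 16 Hz}.

6 Hz, 8 Hz, 10 Hz, 16 Hz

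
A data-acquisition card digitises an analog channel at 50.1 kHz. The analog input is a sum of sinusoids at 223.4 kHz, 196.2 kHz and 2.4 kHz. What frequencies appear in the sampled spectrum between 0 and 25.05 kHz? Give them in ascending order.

fs/2 = 25.05 kHz.
223.4 kHz mod fs = 23 kHz.
23 kHz ≤ fs/2 = 25.05 kHz, appears at 23 kHz.
196.2 kHz mod fs = 45.9 kHz.
45.9 kHz > fs/2 = 25.05 kHz, folds to fs − 45.9 kHz = 4.2 kHz.
2.4 kHz ≤ fs/2 = 25.05 kHz, passes unchanged.
Distinct values: {2.4 kHz, 4.2 kHz, 23 kHz}.

2.4 kHz, 4.2 kHz, 23 kHz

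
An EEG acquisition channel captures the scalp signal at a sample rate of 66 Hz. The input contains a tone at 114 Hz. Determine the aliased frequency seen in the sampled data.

114 Hz mod fs = 48 Hz.
48 Hz > fs/2 = 33 Hz, folds to fs − 48 Hz = 18 Hz.

18 Hz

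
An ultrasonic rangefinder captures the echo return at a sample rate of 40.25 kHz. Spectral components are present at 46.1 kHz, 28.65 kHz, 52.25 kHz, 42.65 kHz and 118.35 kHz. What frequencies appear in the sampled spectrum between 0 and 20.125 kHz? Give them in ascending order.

fs/2 = 20.125 kHz.
46.1 kHz mod fs = 5.85 kHz.
5.85 kHz ≤ fs/2 = 20.125 kHz, appears at 5.85 kHz.
28.65 kHz > fs/2 = 20.125 kHz, folds to fs − 28.65 kHz = 11.6 kHz.
52.25 kHz mod fs = 12 kHz.
12 kHz ≤ fs/2 = 20.125 kHz, appears at 12 kHz.
42.65 kHz mod fs = 2.4 kHz.
2.4 kHz ≤ fs/2 = 20.125 kHz, appears at 2.4 kHz.
118.35 kHz mod fs = 37.85 kHz.
37.85 kHz > fs/2 = 20.125 kHz, folds to fs − 37.85 kHz = 2.4 kHz.
Distinct values: {2.4 kHz, 5.85 kHz, 11.6 kHz, 12 kHz}.

2.4 kHz, 5.85 kHz, 11.6 kHz, 12 kHz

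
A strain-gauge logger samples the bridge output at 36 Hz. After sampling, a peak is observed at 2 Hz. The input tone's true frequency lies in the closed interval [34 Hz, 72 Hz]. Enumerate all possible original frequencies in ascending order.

34 Hz, 38 Hz, 70 Hz

Frequencies that alias to 2 Hz are k·fs ± 2 Hz for integer k ≥ 0.
k=0: 2 Hz.
k=1: 34 Hz, 38 Hz.
k=2: 70 Hz, 74 Hz.
k=3: 106 Hz, 110 Hz.
Within [34 Hz, 72 Hz]: 34 Hz, 38 Hz, 70 Hz.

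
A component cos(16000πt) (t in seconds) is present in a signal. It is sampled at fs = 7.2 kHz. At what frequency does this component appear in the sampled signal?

ω = 16000π rad/s → f = ω/(2π) = 8000 Hz = 8 kHz.
8 kHz mod fs = 0.8 kHz.
0.8 kHz ≤ fs/2 = 3.6 kHz, appears at 0.8 kHz.

0.8 kHz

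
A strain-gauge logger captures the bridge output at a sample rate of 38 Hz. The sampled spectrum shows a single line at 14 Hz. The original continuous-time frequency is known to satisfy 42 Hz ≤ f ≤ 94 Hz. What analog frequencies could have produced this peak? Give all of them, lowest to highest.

52 Hz, 62 Hz, 90 Hz

Frequencies that alias to 14 Hz are k·fs ± 14 Hz for integer k ≥ 0.
k=0: 14 Hz.
k=1: 24 Hz, 52 Hz.
k=2: 62 Hz, 90 Hz.
k=3: 100 Hz, 128 Hz.
Within [42 Hz, 94 Hz]: 52 Hz, 62 Hz, 90 Hz.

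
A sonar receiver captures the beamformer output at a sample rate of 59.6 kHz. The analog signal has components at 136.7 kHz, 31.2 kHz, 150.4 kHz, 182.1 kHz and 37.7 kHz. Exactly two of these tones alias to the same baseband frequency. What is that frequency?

fs/2 = 29.8 kHz.
136.7 kHz mod fs = 17.5 kHz.
17.5 kHz ≤ fs/2 = 29.8 kHz, appears at 17.5 kHz.
31.2 kHz > fs/2 = 29.8 kHz, folds to fs − 31.2 kHz = 28.4 kHz.
150.4 kHz mod fs = 31.2 kHz.
31.2 kHz > fs/2 = 29.8 kHz, folds to fs − 31.2 kHz = 28.4 kHz.
182.1 kHz mod fs = 3.3 kHz.
3.3 kHz ≤ fs/2 = 29.8 kHz, appears at 3.3 kHz.
37.7 kHz > fs/2 = 29.8 kHz, folds to fs − 37.7 kHz = 21.9 kHz.
31.2 kHz and 150.4 kHz both map to 28.4 kHz.

28.4 kHz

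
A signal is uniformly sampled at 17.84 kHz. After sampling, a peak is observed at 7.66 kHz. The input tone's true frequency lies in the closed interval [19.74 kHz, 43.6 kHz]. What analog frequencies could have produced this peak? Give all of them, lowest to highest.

25.5 kHz, 28.02 kHz, 43.34 kHz

Frequencies that alias to 7.66 kHz are k·fs ± 7.66 kHz for integer k ≥ 0.
k=0: 7.66 kHz.
k=1: 10.18 kHz, 25.5 kHz.
k=2: 28.02 kHz, 43.34 kHz.
k=3: 45.86 kHz, 61.18 kHz.
Within [19.74 kHz, 43.6 kHz]: 25.5 kHz, 28.02 kHz, 43.34 kHz.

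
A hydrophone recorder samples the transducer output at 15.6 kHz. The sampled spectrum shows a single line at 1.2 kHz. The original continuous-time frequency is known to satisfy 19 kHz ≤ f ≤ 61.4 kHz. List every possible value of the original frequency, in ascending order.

Frequencies that alias to 1.2 kHz are k·fs ± 1.2 kHz for integer k ≥ 0.
k=0: 1.2 kHz.
k=1: 14.4 kHz, 16.8 kHz.
k=2: 30 kHz, 32.4 kHz.
k=3: 45.6 kHz, 48 kHz.
k=4: 61.2 kHz, 63.6 kHz.
k=5: 76.8 kHz, 79.2 kHz.
Within [19 kHz, 61.4 kHz]: 30 kHz, 32.4 kHz, 45.6 kHz, 48 kHz, 61.2 kHz.

30 kHz, 32.4 kHz, 45.6 kHz, 48 kHz, 61.2 kHz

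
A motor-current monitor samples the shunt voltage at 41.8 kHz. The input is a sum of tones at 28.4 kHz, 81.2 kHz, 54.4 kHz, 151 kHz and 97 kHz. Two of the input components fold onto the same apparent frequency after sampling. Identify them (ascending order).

fs/2 = 20.9 kHz.
28.4 kHz > fs/2 = 20.9 kHz, folds to fs − 28.4 kHz = 13.4 kHz.
81.2 kHz mod fs = 39.4 kHz.
39.4 kHz > fs/2 = 20.9 kHz, folds to fs − 39.4 kHz = 2.4 kHz.
54.4 kHz mod fs = 12.6 kHz.
12.6 kHz ≤ fs/2 = 20.9 kHz, appears at 12.6 kHz.
151 kHz mod fs = 25.6 kHz.
25.6 kHz > fs/2 = 20.9 kHz, folds to fs − 25.6 kHz = 16.2 kHz.
97 kHz mod fs = 13.4 kHz.
13.4 kHz ≤ fs/2 = 20.9 kHz, appears at 13.4 kHz.
28.4 kHz and 97 kHz both map to 13.4 kHz.

28.4 kHz, 97 kHz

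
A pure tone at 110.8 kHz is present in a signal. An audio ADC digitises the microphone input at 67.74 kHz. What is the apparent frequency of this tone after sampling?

24.68 kHz

110.8 kHz mod fs = 43.06 kHz.
43.06 kHz > fs/2 = 33.87 kHz, folds to fs − 43.06 kHz = 24.68 kHz.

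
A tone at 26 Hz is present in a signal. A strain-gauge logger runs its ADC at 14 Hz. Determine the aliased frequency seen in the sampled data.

26 Hz mod fs = 12 Hz.
12 Hz > fs/2 = 7 Hz, folds to fs − 12 Hz = 2 Hz.

2 Hz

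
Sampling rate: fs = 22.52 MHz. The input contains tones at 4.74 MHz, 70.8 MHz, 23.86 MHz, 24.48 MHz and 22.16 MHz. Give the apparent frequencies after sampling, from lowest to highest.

0.36 MHz, 1.34 MHz, 1.96 MHz, 3.24 MHz, 4.74 MHz

fs/2 = 11.26 MHz.
4.74 MHz ≤ fs/2 = 11.26 MHz, passes unchanged.
70.8 MHz mod fs = 3.24 MHz.
3.24 MHz ≤ fs/2 = 11.26 MHz, appears at 3.24 MHz.
23.86 MHz mod fs = 1.34 MHz.
1.34 MHz ≤ fs/2 = 11.26 MHz, appears at 1.34 MHz.
24.48 MHz mod fs = 1.96 MHz.
1.96 MHz ≤ fs/2 = 11.26 MHz, appears at 1.96 MHz.
22.16 MHz > fs/2 = 11.26 MHz, folds to fs − 22.16 MHz = 0.36 MHz.
Distinct values: {0.36 MHz, 1.34 MHz, 1.96 MHz, 3.24 MHz, 4.74 MHz}.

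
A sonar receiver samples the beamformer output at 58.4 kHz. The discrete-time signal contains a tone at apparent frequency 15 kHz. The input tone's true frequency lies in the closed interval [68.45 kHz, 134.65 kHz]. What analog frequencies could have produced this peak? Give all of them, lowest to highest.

Frequencies that alias to 15 kHz are k·fs ± 15 kHz for integer k ≥ 0.
k=0: 15 kHz.
k=1: 43.4 kHz, 73.4 kHz.
k=2: 101.8 kHz, 131.8 kHz.
k=3: 160.2 kHz, 190.2 kHz.
Within [68.45 kHz, 134.65 kHz]: 73.4 kHz, 101.8 kHz, 131.8 kHz.

73.4 kHz, 101.8 kHz, 131.8 kHz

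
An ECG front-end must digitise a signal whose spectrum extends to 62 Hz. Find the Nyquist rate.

Nyquist rate = 2 × 62 Hz = 124 Hz.

124 Hz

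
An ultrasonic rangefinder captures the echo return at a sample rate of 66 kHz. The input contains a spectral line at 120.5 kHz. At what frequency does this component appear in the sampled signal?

120.5 kHz mod fs = 54.5 kHz.
54.5 kHz > fs/2 = 33 kHz, folds to fs − 54.5 kHz = 11.5 kHz.

11.5 kHz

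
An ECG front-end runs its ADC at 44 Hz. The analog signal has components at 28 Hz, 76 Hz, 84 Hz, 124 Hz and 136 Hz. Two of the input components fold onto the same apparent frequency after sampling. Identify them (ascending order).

fs/2 = 22 Hz.
28 Hz > fs/2 = 22 Hz, folds to fs − 28 Hz = 16 Hz.
76 Hz mod fs = 32 Hz.
32 Hz > fs/2 = 22 Hz, folds to fs − 32 Hz = 12 Hz.
84 Hz mod fs = 40 Hz.
40 Hz > fs/2 = 22 Hz, folds to fs − 40 Hz = 4 Hz.
124 Hz mod fs = 36 Hz.
36 Hz > fs/2 = 22 Hz, folds to fs − 36 Hz = 8 Hz.
136 Hz mod fs = 4 Hz.
4 Hz ≤ fs/2 = 22 Hz, appears at 4 Hz.
84 Hz and 136 Hz both map to 4 Hz.

84 Hz, 136 Hz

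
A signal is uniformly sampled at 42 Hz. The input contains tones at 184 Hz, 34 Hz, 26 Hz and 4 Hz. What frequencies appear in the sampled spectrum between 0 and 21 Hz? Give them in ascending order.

4 Hz, 8 Hz, 16 Hz

fs/2 = 21 Hz.
184 Hz mod fs = 16 Hz.
16 Hz ≤ fs/2 = 21 Hz, appears at 16 Hz.
34 Hz > fs/2 = 21 Hz, folds to fs − 34 Hz = 8 Hz.
26 Hz > fs/2 = 21 Hz, folds to fs − 26 Hz = 16 Hz.
4 Hz ≤ fs/2 = 21 Hz, passes unchanged.
Distinct values: {4 Hz, 8 Hz, 16 Hz}.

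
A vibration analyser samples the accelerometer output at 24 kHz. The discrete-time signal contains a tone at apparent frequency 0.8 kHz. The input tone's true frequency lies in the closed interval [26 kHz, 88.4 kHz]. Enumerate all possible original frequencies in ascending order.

Frequencies that alias to 0.8 kHz are k·fs ± 0.8 kHz for integer k ≥ 0.
k=0: 0.8 kHz.
k=1: 23.2 kHz, 24.8 kHz.
k=2: 47.2 kHz, 48.8 kHz.
k=3: 71.2 kHz, 72.8 kHz.
k=4: 95.2 kHz, 96.8 kHz.
Within [26 kHz, 88.4 kHz]: 47.2 kHz, 48.8 kHz, 71.2 kHz, 72.8 kHz.

47.2 kHz, 48.8 kHz, 71.2 kHz, 72.8 kHz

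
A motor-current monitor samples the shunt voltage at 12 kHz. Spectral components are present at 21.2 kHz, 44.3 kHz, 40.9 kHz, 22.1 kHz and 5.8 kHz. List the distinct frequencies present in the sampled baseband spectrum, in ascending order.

1.9 kHz, 2.8 kHz, 3.7 kHz, 4.9 kHz, 5.8 kHz

fs/2 = 6 kHz.
21.2 kHz mod fs = 9.2 kHz.
9.2 kHz > fs/2 = 6 kHz, folds to fs − 9.2 kHz = 2.8 kHz.
44.3 kHz mod fs = 8.3 kHz.
8.3 kHz > fs/2 = 6 kHz, folds to fs − 8.3 kHz = 3.7 kHz.
40.9 kHz mod fs = 4.9 kHz.
4.9 kHz ≤ fs/2 = 6 kHz, appears at 4.9 kHz.
22.1 kHz mod fs = 10.1 kHz.
10.1 kHz > fs/2 = 6 kHz, folds to fs − 10.1 kHz = 1.9 kHz.
5.8 kHz ≤ fs/2 = 6 kHz, passes unchanged.
Distinct values: {1.9 kHz, 2.8 kHz, 3.7 kHz, 4.9 kHz, 5.8 kHz}.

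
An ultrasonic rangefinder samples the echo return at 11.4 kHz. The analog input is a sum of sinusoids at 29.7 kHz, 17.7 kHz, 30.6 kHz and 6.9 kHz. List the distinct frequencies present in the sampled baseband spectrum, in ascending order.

fs/2 = 5.7 kHz.
29.7 kHz mod fs = 6.9 kHz.
6.9 kHz > fs/2 = 5.7 kHz, folds to fs − 6.9 kHz = 4.5 kHz.
17.7 kHz mod fs = 6.3 kHz.
6.3 kHz > fs/2 = 5.7 kHz, folds to fs − 6.3 kHz = 5.1 kHz.
30.6 kHz mod fs = 7.8 kHz.
7.8 kHz > fs/2 = 5.7 kHz, folds to fs − 7.8 kHz = 3.6 kHz.
6.9 kHz > fs/2 = 5.7 kHz, folds to fs − 6.9 kHz = 4.5 kHz.
Distinct values: {3.6 kHz, 4.5 kHz, 5.1 kHz}.

3.6 kHz, 4.5 kHz, 5.1 kHz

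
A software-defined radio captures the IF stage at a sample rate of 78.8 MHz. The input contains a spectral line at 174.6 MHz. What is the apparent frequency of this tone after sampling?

174.6 MHz mod fs = 17 MHz.
17 MHz ≤ fs/2 = 39.4 MHz, appears at 17 MHz.

17 MHz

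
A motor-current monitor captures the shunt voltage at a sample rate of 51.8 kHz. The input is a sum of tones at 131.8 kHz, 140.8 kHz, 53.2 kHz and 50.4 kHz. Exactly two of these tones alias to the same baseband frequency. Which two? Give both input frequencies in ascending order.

50.4 kHz, 53.2 kHz

fs/2 = 25.9 kHz.
131.8 kHz mod fs = 28.2 kHz.
28.2 kHz > fs/2 = 25.9 kHz, folds to fs − 28.2 kHz = 23.6 kHz.
140.8 kHz mod fs = 37.2 kHz.
37.2 kHz > fs/2 = 25.9 kHz, folds to fs − 37.2 kHz = 14.6 kHz.
53.2 kHz mod fs = 1.4 kHz.
1.4 kHz ≤ fs/2 = 25.9 kHz, appears at 1.4 kHz.
50.4 kHz > fs/2 = 25.9 kHz, folds to fs − 50.4 kHz = 1.4 kHz.
50.4 kHz and 53.2 kHz both map to 1.4 kHz.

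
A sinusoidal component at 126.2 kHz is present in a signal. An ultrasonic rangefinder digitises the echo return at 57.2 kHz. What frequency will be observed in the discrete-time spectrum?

11.8 kHz

126.2 kHz mod fs = 11.8 kHz.
11.8 kHz ≤ fs/2 = 28.6 kHz, appears at 11.8 kHz.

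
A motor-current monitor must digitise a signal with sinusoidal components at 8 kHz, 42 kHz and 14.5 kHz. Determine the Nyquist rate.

Highest-frequency component: 42 kHz.
Nyquist rate = 2 × 42 kHz = 84 kHz.

84 kHz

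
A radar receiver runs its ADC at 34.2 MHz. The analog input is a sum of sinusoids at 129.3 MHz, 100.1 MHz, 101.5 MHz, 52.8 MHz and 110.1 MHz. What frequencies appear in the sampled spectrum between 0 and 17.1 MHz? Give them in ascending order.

1.1 MHz, 2.5 MHz, 7.5 MHz, 15.6 MHz

fs/2 = 17.1 MHz.
129.3 MHz mod fs = 26.7 MHz.
26.7 MHz > fs/2 = 17.1 MHz, folds to fs − 26.7 MHz = 7.5 MHz.
100.1 MHz mod fs = 31.7 MHz.
31.7 MHz > fs/2 = 17.1 MHz, folds to fs − 31.7 MHz = 2.5 MHz.
101.5 MHz mod fs = 33.1 MHz.
33.1 MHz > fs/2 = 17.1 MHz, folds to fs − 33.1 MHz = 1.1 MHz.
52.8 MHz mod fs = 18.6 MHz.
18.6 MHz > fs/2 = 17.1 MHz, folds to fs − 18.6 MHz = 15.6 MHz.
110.1 MHz mod fs = 7.5 MHz.
7.5 MHz ≤ fs/2 = 17.1 MHz, appears at 7.5 MHz.
Distinct values: {1.1 MHz, 2.5 MHz, 7.5 MHz, 15.6 MHz}.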